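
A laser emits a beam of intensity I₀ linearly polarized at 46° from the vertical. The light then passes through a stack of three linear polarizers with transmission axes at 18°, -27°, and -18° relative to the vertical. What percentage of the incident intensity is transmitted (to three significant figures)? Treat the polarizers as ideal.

I₁ = I₀ cos²(18° − 46°) = I₀ cos²(28°) = 0.7796 I₀.
I₂ = I₁ cos²(-27° − 18°) = 0.7796 I₀ · cos²(45°) = 0.3898 I₀.
I₃ = I₂ cos²(-18° + 27°) = 0.3898 I₀ · cos²(9°) = 0.3803 I₀.
That is 38.03% of the incident intensity.

≈ 38.0%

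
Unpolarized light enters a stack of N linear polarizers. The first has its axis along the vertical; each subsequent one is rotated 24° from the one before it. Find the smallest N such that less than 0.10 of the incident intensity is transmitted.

First polarizer halves the unpolarized light: factor 1/2.
Each further stage multiplies by cos²(24°) = 0.8346.
After N polarizers: T = 0.5·0.8346^(N−1). Require T < 0.10 ⇒ N−1 > ln(0.10/0.5)/ln(0.8346) = 8.90, so N−1 ≥ 9 and N = 10.
Check: N=10 gives T = 0.0982 < 0.10; N=9 gives T = 0.1177.

N = 10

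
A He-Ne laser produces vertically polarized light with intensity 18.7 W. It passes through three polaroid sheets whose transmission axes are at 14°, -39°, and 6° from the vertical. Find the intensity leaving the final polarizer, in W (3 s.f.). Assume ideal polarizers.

By Malus's law, I₁ = 18.7 W · cos²(14°) = 17.61 W.
I₂ = I₁ · cos²(53°) = 17.61 · 0.3622 = 6.376 W.
I₃ = I₂ · cos²(45°) = 6.376 · 0.5 = 3.188 W.

I ≈ 3.19 W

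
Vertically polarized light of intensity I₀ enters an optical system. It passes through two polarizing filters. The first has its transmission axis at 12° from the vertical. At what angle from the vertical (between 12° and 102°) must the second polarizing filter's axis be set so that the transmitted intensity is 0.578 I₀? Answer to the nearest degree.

θ ≈ 51°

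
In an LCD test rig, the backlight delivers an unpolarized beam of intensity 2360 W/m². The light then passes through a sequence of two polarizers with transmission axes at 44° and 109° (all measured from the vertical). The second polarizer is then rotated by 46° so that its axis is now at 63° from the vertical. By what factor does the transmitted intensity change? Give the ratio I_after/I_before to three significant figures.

I_new/I_old ≈ 5.01

Before rotation:
Unpolarized light through the first polarizer → I₁ = ½ I₀, now polarized at 44°.
I₂ = I₁ cos²(109° − 44°) = 0.5 I₀ · cos²(65°) = 0.0893 I₀.
After rotation:
Unpolarized light through the first polarizer → I₁ = ½ I₀, now polarized at 44°.
I₂ = I₁ cos²(63° − 44°) = 0.5 I₀ · cos²(19°) = 0.447 I₀.
Ratio = 0.447 / 0.0893 = 5.005.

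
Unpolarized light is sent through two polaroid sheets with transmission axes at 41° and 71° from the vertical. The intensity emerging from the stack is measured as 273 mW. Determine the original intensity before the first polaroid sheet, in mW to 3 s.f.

I₀ ≈ 728 mW

Unpolarized light through the first polarizer → I₁ = ½ I₀, now polarized at 41°.
I₂ = I₁ cos²(71° − 41°) = 0.5 I₀ · cos²(30°) = 0.375 I₀.
So 273 mW = 0.375 I₀, giving I₀ = 273/0.375 = 728 mW.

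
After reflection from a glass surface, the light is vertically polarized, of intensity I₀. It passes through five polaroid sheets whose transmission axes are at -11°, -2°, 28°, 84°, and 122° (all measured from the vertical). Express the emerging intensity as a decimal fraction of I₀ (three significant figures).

I₁ = I₀ cos²(-11° − 0°) = I₀ cos²(11°) = 0.9636 I₀.
I₂ = I₁ cos²(-2° + 11°) = 0.9636 I₀ · cos²(9°) = 0.94 I₀.
I₃ = I₂ cos²(28° + 2°) = 0.94 I₀ · cos²(30°) = 0.705 I₀.
I₄ = I₃ cos²(84° − 28°) = 0.705 I₀ · cos²(56°) = 0.2205 I₀.
I₅ = I₄ cos²(122° − 84°) = 0.2205 I₀ · cos²(38°) = 0.1369 I₀.
Transmitted fraction = 0.1369.

≈ 0.137 I₀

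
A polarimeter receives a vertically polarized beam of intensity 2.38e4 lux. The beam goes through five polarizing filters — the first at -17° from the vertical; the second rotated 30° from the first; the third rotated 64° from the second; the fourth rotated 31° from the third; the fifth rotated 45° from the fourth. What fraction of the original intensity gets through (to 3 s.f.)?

I₁ = 2.38e4 lux · cos²(17°) = 2.177e+04 lux.
I₂ = I₁ · cos²(30°) = 2.177e+04 · 0.75 = 1.632e+04 lux.
I₃ = I₂ · cos²(64°) = 1.632e+04 · 0.1922 = 3137 lux.
I₄ = I₃ · cos²(31°) = 3137 · 0.7347 = 2305 lux.
I₅ = I₄ · cos²(45°) = 2305 · 0.5 = 1152 lux.
Transmitted fraction = 0.04842.

I/I₀ ≈ 0.0484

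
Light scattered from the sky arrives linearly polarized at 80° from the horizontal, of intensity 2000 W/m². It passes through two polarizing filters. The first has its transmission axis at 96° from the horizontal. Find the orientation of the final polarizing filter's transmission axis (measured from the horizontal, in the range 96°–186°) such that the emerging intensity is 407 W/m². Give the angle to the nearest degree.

By Malus's law, I₁ = I₀ cos²(96° − 80°) = I₀ cos²(16°) = 0.924 I₀.
Target fraction: 407 / 2000 W/m² = 0.2035 of I₀.
Need I₂/I₀ = 0.2035, so cos²(θ − 96°) = 0.2035 / 0.924 = 0.2202.
θ − 96° = arccos(√0.2202) = 62.0°, giving θ ≈ 96 + 62.0 = 158.0°.

θ ≈ 158°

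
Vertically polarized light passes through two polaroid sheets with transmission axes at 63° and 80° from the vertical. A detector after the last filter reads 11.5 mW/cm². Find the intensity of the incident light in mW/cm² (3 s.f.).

I₁ = I₀ cos²(63° − 0°) = I₀ cos²(63°) = 0.2061 I₀.
I₂ = I₁ cos²(80° − 63°) = 0.2061 I₀ · cos²(17°) = 0.1885 I₀.
So 11.5 mW/cm² = 0.1885 I₀, giving I₀ = 11.5/0.1885 = 61.01 mW/cm².

I₀ ≈ 61.0 mW/cm²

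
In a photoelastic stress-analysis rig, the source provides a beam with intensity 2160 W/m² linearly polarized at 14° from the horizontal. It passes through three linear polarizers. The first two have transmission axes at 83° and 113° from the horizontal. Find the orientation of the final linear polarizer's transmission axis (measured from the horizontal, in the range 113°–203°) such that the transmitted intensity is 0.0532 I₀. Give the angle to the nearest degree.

θ ≈ 155°

I₁ = I₀ cos²(83° − 14°) = I₀ cos²(69°) = 0.1284 I₀.
I₂ = I₁ cos²(113° − 83°) = 0.1284 I₀ · cos²(30°) = 0.09632 I₀.
Need I₃/I₀ = 0.0532, so cos²(θ − 113°) = 0.0532 / 0.09632 = 0.5523.
θ − 113° = arccos(√0.5523) = 42.0°, giving θ ≈ 113 + 42.0 = 155.0°.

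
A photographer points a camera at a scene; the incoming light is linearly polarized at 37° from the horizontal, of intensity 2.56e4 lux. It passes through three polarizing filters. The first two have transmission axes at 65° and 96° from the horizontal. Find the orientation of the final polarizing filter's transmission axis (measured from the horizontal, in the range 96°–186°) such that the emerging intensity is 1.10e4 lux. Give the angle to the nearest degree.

θ ≈ 126°

By Malus's law, I₁ = I₀ cos²(65° − 37°) = I₀ cos²(28°) = 0.7796 I₀.
I₂ = I₁ cos²(96° − 65°) = 0.7796 I₀ · cos²(31°) = 0.5728 I₀.
Target fraction: 1.10e4 / 2.56e4 lux = 0.4297 of I₀.
Need I₃/I₀ = 0.4297, so cos²(θ − 96°) = 0.4297 / 0.5728 = 0.7502.
θ − 96° = arccos(√0.7502) = 30.0°, giving θ ≈ 96 + 30.0 = 126.0°.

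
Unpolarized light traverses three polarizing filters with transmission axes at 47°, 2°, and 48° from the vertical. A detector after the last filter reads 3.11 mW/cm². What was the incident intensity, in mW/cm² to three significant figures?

I₀ ≈ 25.8 mW/cm²

Unpolarized light through the first polarizer → I₁ = ½ I₀, now polarized at 47°.
I₂ = I₁ cos²(2° − 47°) = 0.5 I₀ · cos²(45°) = 0.25 I₀.
I₃ = I₂ cos²(48° − 2°) = 0.25 I₀ · cos²(46°) = 0.1206 I₀.
So 3.11 mW/cm² = 0.1206 I₀, giving I₀ = 3.11/0.1206 = 25.78 mW/cm².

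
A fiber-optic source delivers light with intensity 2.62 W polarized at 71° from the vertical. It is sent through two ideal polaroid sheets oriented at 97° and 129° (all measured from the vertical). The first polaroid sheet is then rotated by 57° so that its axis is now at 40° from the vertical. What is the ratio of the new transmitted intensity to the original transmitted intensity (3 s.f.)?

Before rotation:
I₁ = I₀ cos²(97° − 71°) = I₀ cos²(26°) = 0.8078 I₀.
I₂ = I₁ cos²(129° − 97°) = 0.8078 I₀ · cos²(32°) = 0.581 I₀.
After rotation:
I₁ = I₀ cos²(40° − 71°) = I₀ cos²(31°) = 0.7347 I₀.
I₂ = I₁ cos²(129° − 40°) = 0.7347 I₀ · cos²(89°) = 0.0002238 I₀.
Ratio = 0.0002238 / 0.581 = 0.0003852.

I_new/I_old ≈ 0.000385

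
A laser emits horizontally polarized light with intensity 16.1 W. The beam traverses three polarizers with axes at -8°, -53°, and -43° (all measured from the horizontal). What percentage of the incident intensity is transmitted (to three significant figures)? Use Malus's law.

By Malus's law, I₁ = 16.1 W · cos²(8°) = 15.79 W.
I₂ = I₁ · cos²(45°) = 15.79 · 0.5 = 7.894 W.
I₃ = I₂ · cos²(10°) = 7.894 · 0.9698 = 7.656 W.
That is 47.55% of the incident intensity.

≈ 47.6%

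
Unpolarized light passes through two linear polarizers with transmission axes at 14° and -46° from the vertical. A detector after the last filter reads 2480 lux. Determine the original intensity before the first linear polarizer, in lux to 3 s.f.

I₀ ≈ 1.98e4 lux

Unpolarized light through the first polarizer → I₁ = ½ I₀, now polarized at 14°.
I₂ = I₁ cos²(-46° − 14°) = 0.5 I₀ · cos²(60°) = 0.125 I₀.
So 2480 lux = 0.125 I₀, giving I₀ = 2480/0.125 = 1.984e+04 lux.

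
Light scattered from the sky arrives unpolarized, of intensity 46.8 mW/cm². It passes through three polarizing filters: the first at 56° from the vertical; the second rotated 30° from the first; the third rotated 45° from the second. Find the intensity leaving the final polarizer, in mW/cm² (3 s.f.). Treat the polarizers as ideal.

Unpolarized light through the first polarizer → I₁ = 46.8 mW/cm²/2 = 23.4 mW/cm², polarized at 56°.
I₂ = I₁ · cos²(30°) = 23.4 · 0.75 = 17.55 mW/cm².
I₃ = I₂ · cos²(45°) = 17.55 · 0.5 = 8.775 mW/cm².

I ≈ 8.78 mW/cm²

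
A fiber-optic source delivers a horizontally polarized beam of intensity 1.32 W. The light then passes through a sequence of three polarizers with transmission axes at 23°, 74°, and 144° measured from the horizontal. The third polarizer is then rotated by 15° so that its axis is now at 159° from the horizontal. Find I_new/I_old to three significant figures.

Before rotation:
By Malus's law, I₁ = I₀ cos²(23° − 0°) = I₀ cos²(23°) = 0.8473 I₀.
I₂ = I₁ cos²(74° − 23°) = 0.8473 I₀ · cos²(51°) = 0.3356 I₀.
I₃ = I₂ cos²(144° − 74°) = 0.3356 I₀ · cos²(70°) = 0.03926 I₀.
After rotation:
I₁ = I₀ cos²(23° − 0°) = I₀ cos²(23°) = 0.8473 I₀.
I₂ = I₁ cos²(74° − 23°) = 0.8473 I₀ · cos²(51°) = 0.3356 I₀.
I₃ = I₂ cos²(159° − 74°) = 0.3356 I₀ · cos²(85°) = 0.002549 I₀.
Ratio = 0.002549 / 0.03926 = 0.06494.

I_new/I_old ≈ 0.0649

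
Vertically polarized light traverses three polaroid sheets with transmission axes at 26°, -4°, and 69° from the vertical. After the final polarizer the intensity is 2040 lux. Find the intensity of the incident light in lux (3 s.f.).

I₁ = I₀ cos²(26° − 0°) = I₀ cos²(26°) = 0.8078 I₀.
I₂ = I₁ cos²(-4° − 26°) = 0.8078 I₀ · cos²(30°) = 0.6059 I₀.
I₃ = I₂ cos²(69° + 4°) = 0.6059 I₀ · cos²(73°) = 0.05179 I₀.
So 2040 lux = 0.05179 I₀, giving I₀ = 2040/0.05179 = 3.939e+04 lux.

I₀ ≈ 3.94e4 lux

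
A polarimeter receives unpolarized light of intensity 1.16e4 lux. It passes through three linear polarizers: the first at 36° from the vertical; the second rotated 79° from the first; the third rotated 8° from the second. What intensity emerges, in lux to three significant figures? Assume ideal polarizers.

Unpolarized light through the first polarizer → I₁ = 1.16e4 lux/2 = 5800 lux, polarized at 36°.
I₂ = I₁ · cos²(79°) = 5800 · 0.03641 = 211.2 lux.
I₃ = I₂ · cos²(8°) = 211.2 · 0.9806 = 207.1 lux.

I ≈ 207 lux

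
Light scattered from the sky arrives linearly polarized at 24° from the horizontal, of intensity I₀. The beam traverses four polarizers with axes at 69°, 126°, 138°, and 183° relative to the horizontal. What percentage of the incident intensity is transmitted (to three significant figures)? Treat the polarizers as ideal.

≈ 7.10%

By Malus's law, I₁ = I₀ cos²(69° − 24°) = I₀ cos²(45°) = 0.5 I₀.
I₂ = I₁ cos²(126° − 69°) = 0.5 I₀ · cos²(57°) = 0.1483 I₀.
I₃ = I₂ cos²(138° − 126°) = 0.1483 I₀ · cos²(12°) = 0.1419 I₀.
I₄ = I₃ cos²(183° − 138°) = 0.1419 I₀ · cos²(45°) = 0.07095 I₀.
That is 7.095% of the incident intensity.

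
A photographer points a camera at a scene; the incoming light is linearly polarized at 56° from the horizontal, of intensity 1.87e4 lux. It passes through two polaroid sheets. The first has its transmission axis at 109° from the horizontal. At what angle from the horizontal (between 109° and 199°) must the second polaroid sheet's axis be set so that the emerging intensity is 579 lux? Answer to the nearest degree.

θ ≈ 182°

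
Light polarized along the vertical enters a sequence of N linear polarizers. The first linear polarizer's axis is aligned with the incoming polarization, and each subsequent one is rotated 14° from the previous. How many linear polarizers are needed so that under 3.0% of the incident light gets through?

N = 60

First polarizer is aligned with the polarization: full transmission.
Each further stage multiplies by cos²(14°) = 0.9415.
After N polarizers: T = 0.9415^(N−1). Require T < 0.030 ⇒ N−1 > ln(0.030)/ln(0.9415) = 58.14, so N−1 ≥ 59 and N = 60.
Check: N=60 gives T = 0.02849 < 0.030; N=59 gives T = 0.03026.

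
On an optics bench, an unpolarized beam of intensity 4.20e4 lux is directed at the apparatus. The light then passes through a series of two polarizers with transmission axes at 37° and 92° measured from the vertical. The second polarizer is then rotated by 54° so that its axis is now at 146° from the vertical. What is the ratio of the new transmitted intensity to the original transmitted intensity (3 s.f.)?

Before rotation:
Unpolarized light through the first polarizer → I₁ = ½ I₀, now polarized at 37°.
I₂ = I₁ cos²(92° − 37°) = 0.5 I₀ · cos²(55°) = 0.1645 I₀.
After rotation:
Unpolarized light through the first polarizer → I₁ = ½ I₀, now polarized at 37°.
Angle between axes 1 and 2: 71°. I₂ = 0.5 I₀ · cos²(71°) = 0.053 I₀.
Ratio = 0.053 / 0.1645 = 0.3222.

I_new/I_old ≈ 0.322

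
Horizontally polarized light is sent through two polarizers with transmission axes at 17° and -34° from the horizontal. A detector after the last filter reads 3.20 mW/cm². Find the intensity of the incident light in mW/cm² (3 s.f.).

I₀ ≈ 8.84 mW/cm²

I₁ = I₀ cos²(17° − 0°) = I₀ cos²(17°) = 0.9145 I₀.
I₂ = I₁ cos²(-34° − 17°) = 0.9145 I₀ · cos²(51°) = 0.3622 I₀.
So 3.20 mW/cm² = 0.3622 I₀, giving I₀ = 3.20/0.3622 = 8.835 mW/cm².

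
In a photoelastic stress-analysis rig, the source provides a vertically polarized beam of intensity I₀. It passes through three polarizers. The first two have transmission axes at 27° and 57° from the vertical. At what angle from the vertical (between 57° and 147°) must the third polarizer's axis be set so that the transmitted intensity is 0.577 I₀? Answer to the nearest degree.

By Malus's law, I₁ = I₀ cos²(27° − 0°) = I₀ cos²(27°) = 0.7939 I₀.
I₂ = I₁ cos²(57° − 27°) = 0.7939 I₀ · cos²(30°) = 0.5954 I₀.
Need I₃/I₀ = 0.577, so cos²(θ − 57°) = 0.577 / 0.5954 = 0.9691.
θ − 57° = arccos(√0.9691) = 10.1°, giving θ ≈ 57 + 10.1 = 67.1°.

θ ≈ 67°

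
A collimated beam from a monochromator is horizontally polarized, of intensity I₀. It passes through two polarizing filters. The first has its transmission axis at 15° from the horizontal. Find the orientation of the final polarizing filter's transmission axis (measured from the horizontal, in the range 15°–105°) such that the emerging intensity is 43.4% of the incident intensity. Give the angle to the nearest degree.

By Malus's law, I₁ = I₀ cos²(15° − 0°) = I₀ cos²(15°) = 0.933 I₀.
Need I₂/I₀ = 0.434, so cos²(θ − 15°) = 0.434 / 0.933 = 0.4652.
θ − 15° = arccos(√0.4652) = 47.0°, giving θ ≈ 15 + 47.0 = 62.0°.

θ ≈ 62°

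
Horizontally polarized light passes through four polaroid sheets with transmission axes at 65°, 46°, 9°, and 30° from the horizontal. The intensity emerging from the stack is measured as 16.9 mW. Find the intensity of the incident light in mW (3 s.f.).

I₀ ≈ 190 mW

I₁ = I₀ cos²(65° − 0°) = I₀ cos²(65°) = 0.1786 I₀.
I₂ = I₁ cos²(46° − 65°) = 0.1786 I₀ · cos²(19°) = 0.1597 I₀.
I₃ = I₂ cos²(9° − 46°) = 0.1597 I₀ · cos²(37°) = 0.1018 I₀.
I₄ = I₃ cos²(30° − 9°) = 0.1018 I₀ · cos²(21°) = 0.08876 I₀.
So 16.9 mW = 0.08876 I₀, giving I₀ = 16.9/0.08876 = 190.4 mW.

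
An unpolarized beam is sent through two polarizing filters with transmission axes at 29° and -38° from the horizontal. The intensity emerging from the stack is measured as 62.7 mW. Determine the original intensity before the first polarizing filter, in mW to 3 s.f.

I₀ ≈ 821 mW

Unpolarized light through the first polarizer → I₁ = ½ I₀, now polarized at 29°.
I₂ = I₁ cos²(-38° − 29°) = 0.5 I₀ · cos²(67°) = 0.07634 I₀.
So 62.7 mW = 0.07634 I₀, giving I₀ = 62.7/0.07634 = 821.4 mW.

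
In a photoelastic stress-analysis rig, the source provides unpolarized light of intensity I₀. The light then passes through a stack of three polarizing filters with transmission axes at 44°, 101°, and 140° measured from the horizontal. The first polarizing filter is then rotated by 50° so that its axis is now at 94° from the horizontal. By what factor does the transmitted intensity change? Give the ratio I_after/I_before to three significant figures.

I_new/I_old ≈ 3.32

Before rotation:
Unpolarized light through the first polarizer → I₁ = ½ I₀, now polarized at 44°.
I₂ = I₁ cos²(101° − 44°) = 0.5 I₀ · cos²(57°) = 0.1483 I₀.
I₃ = I₂ cos²(140° − 101°) = 0.1483 I₀ · cos²(39°) = 0.08958 I₀.
After rotation:
Unpolarized light through the first polarizer → I₁ = ½ I₀, now polarized at 94°.
I₂ = I₁ cos²(101° − 94°) = 0.5 I₀ · cos²(7°) = 0.4926 I₀.
I₃ = I₂ cos²(140° − 101°) = 0.4926 I₀ · cos²(39°) = 0.2975 I₀.
Ratio = 0.2975 / 0.08958 = 3.321.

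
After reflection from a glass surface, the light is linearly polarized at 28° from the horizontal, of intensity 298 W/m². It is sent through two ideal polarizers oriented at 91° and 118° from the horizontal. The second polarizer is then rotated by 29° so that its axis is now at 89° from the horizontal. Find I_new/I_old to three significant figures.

I_new/I_old ≈ 1.26

Before rotation:
I₁ = I₀ cos²(91° − 28°) = I₀ cos²(63°) = 0.2061 I₀.
I₂ = I₁ cos²(118° − 91°) = 0.2061 I₀ · cos²(27°) = 0.1636 I₀.
After rotation:
I₁ = I₀ cos²(91° − 28°) = I₀ cos²(63°) = 0.2061 I₀.
I₂ = I₁ cos²(89° − 91°) = 0.2061 I₀ · cos²(2°) = 0.2059 I₀.
Ratio = 0.2059 / 0.1636 = 1.258.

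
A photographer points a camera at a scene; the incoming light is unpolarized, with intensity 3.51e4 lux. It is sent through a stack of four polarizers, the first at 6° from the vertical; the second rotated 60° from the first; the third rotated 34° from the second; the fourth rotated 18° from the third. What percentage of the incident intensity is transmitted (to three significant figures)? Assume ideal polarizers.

Unpolarized light through the first polarizer → I₁ = 3.51e4 lux/2 = 1.755e+04 lux, polarized at 6°.
I₂ = I₁ · cos²(60°) = 1.755e+04 · 0.25 = 4388 lux.
I₃ = I₂ · cos²(34°) = 4388 · 0.6873 = 3016 lux.
I₄ = I₃ · cos²(18°) = 3016 · 0.9045 = 2728 lux.
That is 7.771% of the incident intensity.

≈ 7.77%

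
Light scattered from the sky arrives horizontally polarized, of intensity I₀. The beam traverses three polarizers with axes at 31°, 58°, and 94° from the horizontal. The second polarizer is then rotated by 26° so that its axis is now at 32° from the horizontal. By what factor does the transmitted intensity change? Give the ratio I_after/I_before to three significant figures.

Before rotation:
I₁ = I₀ cos²(31° − 0°) = I₀ cos²(31°) = 0.7347 I₀.
I₂ = I₁ cos²(58° − 31°) = 0.7347 I₀ · cos²(27°) = 0.5833 I₀.
I₃ = I₂ cos²(94° − 58°) = 0.5833 I₀ · cos²(36°) = 0.3818 I₀.
After rotation:
I₁ = I₀ cos²(31° − 0°) = I₀ cos²(31°) = 0.7347 I₀.
I₂ = I₁ cos²(32° − 31°) = 0.7347 I₀ · cos²(1°) = 0.7345 I₀.
I₃ = I₂ cos²(94° − 32°) = 0.7345 I₀ · cos²(62°) = 0.1619 I₀.
Ratio = 0.1619 / 0.3818 = 0.424.

I_new/I_old ≈ 0.424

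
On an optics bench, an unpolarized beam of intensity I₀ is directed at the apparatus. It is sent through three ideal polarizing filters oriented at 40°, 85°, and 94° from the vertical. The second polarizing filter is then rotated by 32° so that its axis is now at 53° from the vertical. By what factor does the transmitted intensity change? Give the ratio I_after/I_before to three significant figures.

I_new/I_old ≈ 1.11

Before rotation:
Unpolarized light through the first polarizer → I₁ = ½ I₀, now polarized at 40°.
I₂ = I₁ cos²(85° − 40°) = 0.5 I₀ · cos²(45°) = 0.25 I₀.
I₃ = I₂ cos²(94° − 85°) = 0.25 I₀ · cos²(9°) = 0.2439 I₀.
After rotation:
Unpolarized light through the first polarizer → I₁ = ½ I₀, now polarized at 40°.
I₂ = I₁ cos²(53° − 40°) = 0.5 I₀ · cos²(13°) = 0.4747 I₀.
I₃ = I₂ cos²(94° − 53°) = 0.4747 I₀ · cos²(41°) = 0.2704 I₀.
Ratio = 0.2704 / 0.2439 = 1.109.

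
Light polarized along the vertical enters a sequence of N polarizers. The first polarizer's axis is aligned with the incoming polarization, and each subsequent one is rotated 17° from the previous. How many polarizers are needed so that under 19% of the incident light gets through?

N = 20

First polarizer is aligned with the polarization: full transmission.
Each further stage multiplies by cos²(17°) = 0.9145.
After N polarizers: T = 0.9145^(N−1). Require T < 0.19 ⇒ N−1 > ln(0.19)/ln(0.9145) = 18.59, so N−1 ≥ 19 and N = 20.
Check: N=20 gives T = 0.1831 < 0.19; N=19 gives T = 0.2002.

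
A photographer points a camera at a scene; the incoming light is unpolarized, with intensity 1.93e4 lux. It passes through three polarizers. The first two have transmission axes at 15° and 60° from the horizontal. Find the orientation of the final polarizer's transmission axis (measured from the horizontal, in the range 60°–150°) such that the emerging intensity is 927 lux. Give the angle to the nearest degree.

θ ≈ 124°

Unpolarized light through the first polarizer → I₁ = ½ I₀, now polarized at 15°.
I₂ = I₁ cos²(60° − 15°) = 0.5 I₀ · cos²(45°) = 0.25 I₀.
Target fraction: 927 / 1.93e4 lux = 0.04803 of I₀.
Need I₃/I₀ = 0.04803, so cos²(θ − 60°) = 0.04803 / 0.25 = 0.1921.
θ − 60° = arccos(√0.1921) = 64.0°, giving θ ≈ 60 + 64.0 = 124.0°.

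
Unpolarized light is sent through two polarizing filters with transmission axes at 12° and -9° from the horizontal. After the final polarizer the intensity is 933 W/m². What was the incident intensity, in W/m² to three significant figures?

I₀ ≈ 2140 W/m²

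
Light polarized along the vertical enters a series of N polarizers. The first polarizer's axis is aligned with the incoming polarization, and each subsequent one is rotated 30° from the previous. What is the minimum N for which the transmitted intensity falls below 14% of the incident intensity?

N = 8

First polarizer is aligned with the polarization: full transmission.
Each further stage multiplies by cos²(30°) = 0.75.
After N polarizers: T = 0.75^(N−1). Require T < 0.14 ⇒ N−1 > ln(0.14)/ln(0.75) = 6.83, so N−1 ≥ 7 and N = 8.
Check: N=8 gives T = 0.1335 < 0.14; N=7 gives T = 0.178.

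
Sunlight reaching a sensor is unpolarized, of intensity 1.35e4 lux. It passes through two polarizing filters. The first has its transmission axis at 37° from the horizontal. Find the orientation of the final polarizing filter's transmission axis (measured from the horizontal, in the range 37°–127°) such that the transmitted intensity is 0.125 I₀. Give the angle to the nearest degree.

θ ≈ 97°

Unpolarized light through the first polarizer → I₁ = ½ I₀, now polarized at 37°.
Need I₂/I₀ = 0.125, so cos²(θ − 37°) = 0.125 / 0.5 = 0.25.
θ − 37° = arccos(√0.25) = 60.0°, giving θ ≈ 37 + 60.0 = 97.0°.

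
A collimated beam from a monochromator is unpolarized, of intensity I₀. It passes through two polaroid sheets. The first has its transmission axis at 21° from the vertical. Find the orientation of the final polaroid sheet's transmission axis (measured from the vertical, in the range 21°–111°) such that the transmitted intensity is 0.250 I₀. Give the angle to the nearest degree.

θ ≈ 66°

Unpolarized light through the first polarizer → I₁ = ½ I₀, now polarized at 21°.
Need I₂/I₀ = 0.25, so cos²(θ − 21°) = 0.25 / 0.5 = 0.5.
θ − 21° = arccos(√0.5) = 45.0°, giving θ ≈ 21 + 45.0 = 66.0°.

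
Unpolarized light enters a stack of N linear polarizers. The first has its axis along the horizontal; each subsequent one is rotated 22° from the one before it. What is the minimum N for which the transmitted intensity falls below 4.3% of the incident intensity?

First polarizer halves the unpolarized light: factor 1/2.
Each further stage multiplies by cos²(22°) = 0.8597.
After N polarizers: T = 0.5·0.8597^(N−1). Require T < 0.043 ⇒ N−1 > ln(0.043/0.5)/ln(0.8597) = 16.23, so N−1 ≥ 17 and N = 18.
Check: N=18 gives T = 0.03825 < 0.043; N=17 gives T = 0.04449.

N = 18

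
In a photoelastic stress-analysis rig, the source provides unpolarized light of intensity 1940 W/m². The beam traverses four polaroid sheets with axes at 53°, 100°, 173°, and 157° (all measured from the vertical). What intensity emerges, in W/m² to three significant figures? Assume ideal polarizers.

I ≈ 35.6 W/m²

Unpolarized light through the first polarizer → I₁ = 1940 W/m²/2 = 970 W/m², polarized at 53°.
I₂ = I₁ · cos²(47°) = 970 · 0.4651 = 451.2 W/m².
I₃ = I₂ · cos²(73°) = 451.2 · 0.08548 = 38.57 W/m².
I₄ = I₃ · cos²(16°) = 38.57 · 0.924 = 35.64 W/m².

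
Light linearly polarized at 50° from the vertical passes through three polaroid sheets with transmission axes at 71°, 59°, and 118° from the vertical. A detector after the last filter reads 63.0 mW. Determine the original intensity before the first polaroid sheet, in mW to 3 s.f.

I₀ ≈ 285 mW

I₁ = I₀ cos²(71° − 50°) = I₀ cos²(21°) = 0.8716 I₀.
I₂ = I₁ cos²(59° − 71°) = 0.8716 I₀ · cos²(12°) = 0.8339 I₀.
I₃ = I₂ cos²(118° − 59°) = 0.8339 I₀ · cos²(59°) = 0.2212 I₀.
So 63.0 mW = 0.2212 I₀, giving I₀ = 63.0/0.2212 = 284.8 mW.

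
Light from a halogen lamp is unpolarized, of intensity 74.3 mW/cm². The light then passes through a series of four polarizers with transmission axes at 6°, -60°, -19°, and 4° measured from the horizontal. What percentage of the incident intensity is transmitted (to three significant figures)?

≈ 3.99%

Unpolarized light through the first polarizer → I₁ = 74.3 mW/cm²/2 = 37.15 mW/cm², polarized at 6°.
I₂ = I₁ · cos²(66°) = 37.15 · 0.1654 = 6.146 mW/cm².
I₃ = I₂ · cos²(41°) = 6.146 · 0.5696 = 3.501 mW/cm².
I₄ = I₃ · cos²(23°) = 3.501 · 0.8473 = 2.966 mW/cm².
That is 3.992% of the incident intensity.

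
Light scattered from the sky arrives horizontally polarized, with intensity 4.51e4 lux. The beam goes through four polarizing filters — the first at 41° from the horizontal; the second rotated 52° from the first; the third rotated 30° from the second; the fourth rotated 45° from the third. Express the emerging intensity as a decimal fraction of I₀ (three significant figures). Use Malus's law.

By Malus's law, I₁ = 4.51e4 lux · cos²(41°) = 2.569e+04 lux.
I₂ = I₁ · cos²(52°) = 2.569e+04 · 0.379 = 9737 lux.
I₃ = I₂ · cos²(30°) = 9737 · 0.75 = 7303 lux.
I₄ = I₃ · cos²(45°) = 7303 · 0.5 = 3651 lux.
Transmitted fraction = 0.08096.

I/I₀ ≈ 0.0810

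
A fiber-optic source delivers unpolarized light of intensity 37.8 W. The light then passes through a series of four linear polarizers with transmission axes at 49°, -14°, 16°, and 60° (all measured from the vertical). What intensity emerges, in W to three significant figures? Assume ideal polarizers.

Unpolarized light through the first polarizer → I₁ = 37.8 W/2 = 18.9 W, polarized at 49°.
I₂ = I₁ · cos²(63°) = 18.9 · 0.2061 = 3.895 W.
I₃ = I₂ · cos²(30°) = 3.895 · 0.75 = 2.922 W.
I₄ = I₃ · cos²(44°) = 2.922 · 0.5174 = 1.512 W.

I ≈ 1.51 W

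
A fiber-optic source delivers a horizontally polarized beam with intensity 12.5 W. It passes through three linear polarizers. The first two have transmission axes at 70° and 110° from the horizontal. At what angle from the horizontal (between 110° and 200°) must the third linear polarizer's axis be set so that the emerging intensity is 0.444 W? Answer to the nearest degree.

By Malus's law, I₁ = I₀ cos²(70° − 0°) = I₀ cos²(70°) = 0.117 I₀.
I₂ = I₁ cos²(110° − 70°) = 0.117 I₀ · cos²(40°) = 0.06865 I₀.
Target fraction: 0.444 / 12.5 W = 0.03552 of I₀.
Need I₃/I₀ = 0.03552, so cos²(θ − 110°) = 0.03552 / 0.06865 = 0.5174.
θ − 110° = arccos(√0.5174) = 44.0°, giving θ ≈ 110 + 44.0 = 154.0°.

θ ≈ 154°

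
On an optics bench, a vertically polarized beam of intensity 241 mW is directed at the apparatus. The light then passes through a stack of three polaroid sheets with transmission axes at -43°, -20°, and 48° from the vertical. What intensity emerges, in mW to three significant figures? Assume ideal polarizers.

I ≈ 15.3 mW

By Malus's law, I₁ = 241 mW · cos²(43°) = 128.9 mW.
I₂ = I₁ · cos²(23°) = 128.9 · 0.8473 = 109.2 mW.
I₃ = I₂ · cos²(68°) = 109.2 · 0.1403 = 15.33 mW.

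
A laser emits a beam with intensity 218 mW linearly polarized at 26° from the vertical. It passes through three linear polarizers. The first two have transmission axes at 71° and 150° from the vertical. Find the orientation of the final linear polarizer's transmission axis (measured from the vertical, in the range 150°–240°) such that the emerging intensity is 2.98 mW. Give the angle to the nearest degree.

θ ≈ 180°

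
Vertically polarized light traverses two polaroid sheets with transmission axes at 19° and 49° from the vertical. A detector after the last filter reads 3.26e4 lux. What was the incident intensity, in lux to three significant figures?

I₀ ≈ 4.86e4 lux

I₁ = I₀ cos²(19° − 0°) = I₀ cos²(19°) = 0.894 I₀.
I₂ = I₁ cos²(49° − 19°) = 0.894 I₀ · cos²(30°) = 0.6705 I₀.
So 3.26e4 lux = 0.6705 I₀, giving I₀ = 3.26e4/0.6705 = 4.862e+04 lux.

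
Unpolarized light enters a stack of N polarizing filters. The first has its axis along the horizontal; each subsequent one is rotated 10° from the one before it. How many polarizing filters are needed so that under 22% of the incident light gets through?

First polarizer halves the unpolarized light: factor 1/2.
Each further stage multiplies by cos²(10°) = 0.9698.
After N polarizers: T = 0.5·0.9698^(N−1). Require T < 0.22 ⇒ N−1 > ln(0.22/0.5)/ln(0.9698) = 26.81, so N−1 ≥ 27 and N = 28.
Check: N=28 gives T = 0.2188 < 0.22; N=27 gives T = 0.2256.

N = 28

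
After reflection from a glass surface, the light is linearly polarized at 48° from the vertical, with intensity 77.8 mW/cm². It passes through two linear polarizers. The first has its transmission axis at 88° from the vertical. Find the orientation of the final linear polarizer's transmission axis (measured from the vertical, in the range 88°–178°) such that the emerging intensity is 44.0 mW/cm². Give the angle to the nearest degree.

I₁ = I₀ cos²(88° − 48°) = I₀ cos²(40°) = 0.5868 I₀.
Target fraction: 44.0 / 77.8 mW/cm² = 0.5656 of I₀.
Need I₂/I₀ = 0.5656, so cos²(θ − 88°) = 0.5656 / 0.5868 = 0.9638.
θ − 88° = arccos(√0.9638) = 11.0°, giving θ ≈ 88 + 11.0 = 99.0°.

θ ≈ 99°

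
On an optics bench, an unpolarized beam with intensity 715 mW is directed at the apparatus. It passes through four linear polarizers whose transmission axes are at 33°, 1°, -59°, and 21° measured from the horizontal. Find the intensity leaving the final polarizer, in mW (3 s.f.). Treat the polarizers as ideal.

Unpolarized light through the first polarizer → I₁ = 715 mW/2 = 357.5 mW, polarized at 33°.
I₂ = I₁ · cos²(32°) = 357.5 · 0.7192 = 257.1 mW.
I₃ = I₂ · cos²(60°) = 257.1 · 0.25 = 64.28 mW.
I₄ = I₃ · cos²(80°) = 64.28 · 0.03015 = 1.938 mW.

I ≈ 1.94 mW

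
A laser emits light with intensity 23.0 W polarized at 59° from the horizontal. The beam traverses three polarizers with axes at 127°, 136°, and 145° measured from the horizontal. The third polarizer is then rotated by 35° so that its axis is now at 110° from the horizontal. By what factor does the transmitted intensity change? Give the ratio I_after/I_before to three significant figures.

I_new/I_old ≈ 0.828

Before rotation:
I₁ = I₀ cos²(127° − 59°) = I₀ cos²(68°) = 0.1403 I₀.
I₂ = I₁ cos²(136° − 127°) = 0.1403 I₀ · cos²(9°) = 0.1369 I₀.
I₃ = I₂ cos²(145° − 136°) = 0.1369 I₀ · cos²(9°) = 0.1335 I₀.
After rotation:
I₁ = I₀ cos²(127° − 59°) = I₀ cos²(68°) = 0.1403 I₀.
I₂ = I₁ cos²(136° − 127°) = 0.1403 I₀ · cos²(9°) = 0.1369 I₀.
I₃ = I₂ cos²(110° − 136°) = 0.1369 I₀ · cos²(26°) = 0.1106 I₀.
Ratio = 0.1106 / 0.1335 = 0.8281.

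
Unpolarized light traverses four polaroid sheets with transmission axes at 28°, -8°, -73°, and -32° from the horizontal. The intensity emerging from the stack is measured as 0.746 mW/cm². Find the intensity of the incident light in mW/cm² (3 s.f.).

Unpolarized light through the first polarizer → I₁ = ½ I₀, now polarized at 28°.
I₂ = I₁ cos²(-8° − 28°) = 0.5 I₀ · cos²(36°) = 0.3273 I₀.
I₃ = I₂ cos²(-73° + 8°) = 0.3273 I₀ · cos²(65°) = 0.05845 I₀.
I₄ = I₃ cos²(-32° + 73°) = 0.05845 I₀ · cos²(41°) = 0.03329 I₀.
So 0.746 mW/cm² = 0.03329 I₀, giving I₀ = 0.746/0.03329 = 22.41 mW/cm².

I₀ ≈ 22.4 mW/cm²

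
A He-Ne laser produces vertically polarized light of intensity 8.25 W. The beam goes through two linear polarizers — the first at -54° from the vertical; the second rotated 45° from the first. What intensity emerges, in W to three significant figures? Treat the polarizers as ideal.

I₁ = 8.25 W · cos²(54°) = 2.85 W.
I₂ = I₁ · cos²(45°) = 2.85 · 0.5 = 1.425 W.

I ≈ 1.43 W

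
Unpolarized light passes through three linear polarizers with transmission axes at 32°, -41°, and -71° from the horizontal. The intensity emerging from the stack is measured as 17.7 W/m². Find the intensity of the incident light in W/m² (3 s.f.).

Unpolarized light through the first polarizer → I₁ = ½ I₀, now polarized at 32°.
I₂ = I₁ cos²(-41° − 32°) = 0.5 I₀ · cos²(73°) = 0.04274 I₀.
I₃ = I₂ cos²(-71° + 41°) = 0.04274 I₀ · cos²(30°) = 0.03206 I₀.
So 17.7 W/m² = 0.03206 I₀, giving I₀ = 17.7/0.03206 = 552.2 W/m².

I₀ ≈ 552 W/m²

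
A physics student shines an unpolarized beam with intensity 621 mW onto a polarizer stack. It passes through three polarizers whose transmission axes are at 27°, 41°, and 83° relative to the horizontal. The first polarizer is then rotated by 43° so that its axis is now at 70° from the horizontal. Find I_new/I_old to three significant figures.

Before rotation:
Unpolarized light through the first polarizer → I₁ = ½ I₀, now polarized at 27°.
I₂ = I₁ cos²(41° − 27°) = 0.5 I₀ · cos²(14°) = 0.4707 I₀.
I₃ = I₂ cos²(83° − 41°) = 0.4707 I₀ · cos²(42°) = 0.26 I₀.
After rotation:
Unpolarized light through the first polarizer → I₁ = ½ I₀, now polarized at 70°.
I₂ = I₁ cos²(41° − 70°) = 0.5 I₀ · cos²(29°) = 0.3825 I₀.
I₃ = I₂ cos²(83° − 41°) = 0.3825 I₀ · cos²(42°) = 0.2112 I₀.
Ratio = 0.2112 / 0.26 = 0.8125.

I_new/I_old ≈ 0.813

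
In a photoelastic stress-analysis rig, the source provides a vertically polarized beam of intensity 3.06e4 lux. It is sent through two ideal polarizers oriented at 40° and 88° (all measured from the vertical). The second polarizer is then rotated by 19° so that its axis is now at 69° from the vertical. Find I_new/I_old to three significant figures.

I_new/I_old ≈ 1.71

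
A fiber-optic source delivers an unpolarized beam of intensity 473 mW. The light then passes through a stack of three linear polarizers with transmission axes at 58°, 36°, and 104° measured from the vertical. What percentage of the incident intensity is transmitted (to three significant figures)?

≈ 6.03%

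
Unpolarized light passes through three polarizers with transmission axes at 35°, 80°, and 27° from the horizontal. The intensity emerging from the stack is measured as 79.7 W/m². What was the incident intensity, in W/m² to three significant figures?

I₀ ≈ 880 W/m²

Unpolarized light through the first polarizer → I₁ = ½ I₀, now polarized at 35°.
I₂ = I₁ cos²(80° − 35°) = 0.5 I₀ · cos²(45°) = 0.25 I₀.
I₃ = I₂ cos²(27° − 80°) = 0.25 I₀ · cos²(53°) = 0.09055 I₀.
So 79.7 W/m² = 0.09055 I₀, giving I₀ = 79.7/0.09055 = 880.2 W/m².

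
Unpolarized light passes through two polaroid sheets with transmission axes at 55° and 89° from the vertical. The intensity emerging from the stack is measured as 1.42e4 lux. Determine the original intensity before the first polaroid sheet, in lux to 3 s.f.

Unpolarized light through the first polarizer → I₁ = ½ I₀, now polarized at 55°.
I₂ = I₁ cos²(89° − 55°) = 0.5 I₀ · cos²(34°) = 0.3437 I₀.
So 1.42e4 lux = 0.3437 I₀, giving I₀ = 1.42e4/0.3437 = 4.132e+04 lux.

I₀ ≈ 4.13e4 lux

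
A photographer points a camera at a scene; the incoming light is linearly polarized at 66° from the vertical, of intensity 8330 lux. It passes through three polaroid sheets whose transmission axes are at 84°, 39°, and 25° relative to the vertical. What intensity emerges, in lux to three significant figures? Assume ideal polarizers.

I₁ = 8330 lux · cos²(18°) = 7535 lux.
I₂ = I₁ · cos²(45°) = 7535 · 0.5 = 3767 lux.
I₃ = I₂ · cos²(14°) = 3767 · 0.9415 = 3547 lux.

I ≈ 3550 lux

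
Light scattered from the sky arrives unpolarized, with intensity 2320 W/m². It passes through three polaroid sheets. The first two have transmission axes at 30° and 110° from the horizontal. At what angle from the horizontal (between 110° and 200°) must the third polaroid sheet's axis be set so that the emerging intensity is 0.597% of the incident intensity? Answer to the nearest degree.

θ ≈ 161°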